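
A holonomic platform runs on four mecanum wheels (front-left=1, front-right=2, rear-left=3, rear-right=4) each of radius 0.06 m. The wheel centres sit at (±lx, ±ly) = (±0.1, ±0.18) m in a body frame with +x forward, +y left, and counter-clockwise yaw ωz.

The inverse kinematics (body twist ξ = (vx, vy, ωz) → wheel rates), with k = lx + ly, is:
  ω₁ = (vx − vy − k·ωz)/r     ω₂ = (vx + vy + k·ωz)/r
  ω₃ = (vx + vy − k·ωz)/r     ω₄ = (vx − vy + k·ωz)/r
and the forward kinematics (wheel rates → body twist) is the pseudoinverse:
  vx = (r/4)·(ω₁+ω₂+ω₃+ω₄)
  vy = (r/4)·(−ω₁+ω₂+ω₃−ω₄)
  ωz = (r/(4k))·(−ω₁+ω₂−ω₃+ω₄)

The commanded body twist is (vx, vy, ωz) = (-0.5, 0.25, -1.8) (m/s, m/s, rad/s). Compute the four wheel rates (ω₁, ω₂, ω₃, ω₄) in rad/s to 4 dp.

(-4.1000, -12.5667, 4.2333, -20.9000)

k = lx + ly = 0.1 + 0.18 = 0.2800;  k·ωz = 0.2800·-1.8 = -0.5040
ω₁ (FL) = (vx − vy − k·ωz)/r = -0.2460/0.06 = -4.1000
ω₂ (FR) = (vx + vy + k·ωz)/r = -0.7540/0.06 = -12.5667
ω₃ (RL) = (vx + vy − k·ωz)/r = 0.2540/0.06 = 4.2333
ω₄ (RR) = (vx − vy + k·ωz)/r = -1.2540/0.06 = -20.9000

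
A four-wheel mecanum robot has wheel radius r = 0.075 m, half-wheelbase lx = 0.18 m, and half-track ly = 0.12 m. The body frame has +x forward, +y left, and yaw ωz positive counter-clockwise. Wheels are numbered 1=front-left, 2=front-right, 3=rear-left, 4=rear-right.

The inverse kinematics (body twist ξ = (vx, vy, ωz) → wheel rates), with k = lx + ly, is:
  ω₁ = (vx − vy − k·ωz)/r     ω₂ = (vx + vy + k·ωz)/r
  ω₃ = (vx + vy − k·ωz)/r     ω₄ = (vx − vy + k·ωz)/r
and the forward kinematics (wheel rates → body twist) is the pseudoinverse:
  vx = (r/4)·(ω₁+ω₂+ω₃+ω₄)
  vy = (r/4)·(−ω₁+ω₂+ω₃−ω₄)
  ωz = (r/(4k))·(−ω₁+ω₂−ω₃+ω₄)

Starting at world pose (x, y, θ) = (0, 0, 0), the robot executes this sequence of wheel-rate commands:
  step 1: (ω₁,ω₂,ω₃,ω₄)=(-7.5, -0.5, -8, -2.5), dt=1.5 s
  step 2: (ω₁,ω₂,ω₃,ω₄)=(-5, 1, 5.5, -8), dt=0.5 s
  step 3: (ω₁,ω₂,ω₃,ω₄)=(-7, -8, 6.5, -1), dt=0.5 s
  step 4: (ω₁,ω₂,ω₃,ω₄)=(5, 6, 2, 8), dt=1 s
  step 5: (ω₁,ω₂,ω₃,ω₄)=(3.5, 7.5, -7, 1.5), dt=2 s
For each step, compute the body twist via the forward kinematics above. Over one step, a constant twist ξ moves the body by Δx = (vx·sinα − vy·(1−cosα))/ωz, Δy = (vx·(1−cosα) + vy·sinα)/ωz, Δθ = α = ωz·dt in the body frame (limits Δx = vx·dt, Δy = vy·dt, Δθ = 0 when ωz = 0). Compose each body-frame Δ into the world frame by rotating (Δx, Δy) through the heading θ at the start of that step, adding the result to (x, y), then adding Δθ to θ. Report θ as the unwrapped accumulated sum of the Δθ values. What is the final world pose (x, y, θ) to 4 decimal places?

step 1: ξ=(vx,vy,ωz)=(-0.3469, 0.0281, 0.7812), dt=1.5 → body Δ=(-0.4312, -0.2384, 1.1719) → world pose (-0.4312, -0.2384, 1.1719)
step 2: ξ=(vx,vy,ωz)=(-0.1219, 0.3656, -0.4688), dt=0.5 → body Δ=(-0.0391, 0.1883, -0.2344) → world pose (-0.6198, -0.2012, 0.9375)
step 3: ξ=(vx,vy,ωz)=(-0.1781, 0.1219, -0.5312), dt=0.5 → body Δ=(-0.0800, 0.0720, -0.2656) → world pose (-0.7251, -0.2231, 0.6719)
step 4: ξ=(vx,vy,ωz)=(0.3937, -0.0938, 0.4375), dt=1.0 → body Δ=(0.4015, -0.0060, 0.4375) → world pose (-0.4072, 0.0221, 1.1094)
step 5: ξ=(vx,vy,ωz)=(0.1031, -0.0844, 0.7812), dt=2.0 → body Δ=(0.2391, 0.0229, 1.5625) → world pose (-0.3212, 0.2464, 2.6719)

(-0.3212, 0.2464, 2.6719)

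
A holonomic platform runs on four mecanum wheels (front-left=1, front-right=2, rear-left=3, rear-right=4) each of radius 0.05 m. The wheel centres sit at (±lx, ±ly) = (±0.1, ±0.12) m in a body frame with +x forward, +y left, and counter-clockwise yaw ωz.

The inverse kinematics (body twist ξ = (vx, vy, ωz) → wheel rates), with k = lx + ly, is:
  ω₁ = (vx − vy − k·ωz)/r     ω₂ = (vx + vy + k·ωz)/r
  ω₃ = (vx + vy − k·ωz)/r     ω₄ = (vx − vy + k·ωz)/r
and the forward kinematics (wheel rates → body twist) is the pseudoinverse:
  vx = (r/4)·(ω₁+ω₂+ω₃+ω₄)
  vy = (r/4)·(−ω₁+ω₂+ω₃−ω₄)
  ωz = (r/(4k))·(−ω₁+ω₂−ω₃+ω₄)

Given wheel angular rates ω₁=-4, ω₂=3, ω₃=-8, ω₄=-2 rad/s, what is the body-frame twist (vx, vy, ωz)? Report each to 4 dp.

(-0.1375, 0.0125, 0.7386)

k = lx + ly = 0.1 + 0.12 = 0.2200
ω₁+ω₂+ω₃+ω₄ = -11.0000  →  vx = (0.05/4)·-11.0000 = -0.1375
−ω₁+ω₂+ω₃−ω₄ = 1.0000  →  vy = (0.05/4)·1.0000 = 0.0125
−ω₁+ω₂−ω₃+ω₄ = 13.0000  →  ωz = (0.05/0.8800)·13.0000 = 0.7386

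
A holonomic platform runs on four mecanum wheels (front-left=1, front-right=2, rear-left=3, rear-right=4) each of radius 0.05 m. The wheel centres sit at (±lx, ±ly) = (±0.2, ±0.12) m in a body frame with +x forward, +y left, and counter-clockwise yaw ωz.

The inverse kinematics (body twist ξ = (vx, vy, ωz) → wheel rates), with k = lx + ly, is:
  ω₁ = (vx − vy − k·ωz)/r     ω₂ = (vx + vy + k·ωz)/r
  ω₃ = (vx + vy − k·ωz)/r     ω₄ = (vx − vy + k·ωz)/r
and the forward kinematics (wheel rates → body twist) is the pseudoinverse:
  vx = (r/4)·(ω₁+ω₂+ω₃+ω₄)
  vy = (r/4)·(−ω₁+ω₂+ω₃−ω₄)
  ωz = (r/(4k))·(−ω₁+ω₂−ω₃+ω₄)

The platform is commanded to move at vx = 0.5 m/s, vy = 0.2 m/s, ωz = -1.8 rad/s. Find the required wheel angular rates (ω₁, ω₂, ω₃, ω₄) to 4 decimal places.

k = lx + ly = 0.2 + 0.12 = 0.3200;  k·ωz = 0.3200·-1.8 = -0.5760
ω₁ (FL) = (vx − vy − k·ωz)/r = 0.8760/0.05 = 17.5200
ω₂ (FR) = (vx + vy + k·ωz)/r = 0.1240/0.05 = 2.4800
ω₃ (RL) = (vx + vy − k·ωz)/r = 1.2760/0.05 = 25.5200
ω₄ (RR) = (vx − vy + k·ωz)/r = -0.2760/0.05 = -5.5200

(17.5200, 2.4800, 25.5200, -5.5200)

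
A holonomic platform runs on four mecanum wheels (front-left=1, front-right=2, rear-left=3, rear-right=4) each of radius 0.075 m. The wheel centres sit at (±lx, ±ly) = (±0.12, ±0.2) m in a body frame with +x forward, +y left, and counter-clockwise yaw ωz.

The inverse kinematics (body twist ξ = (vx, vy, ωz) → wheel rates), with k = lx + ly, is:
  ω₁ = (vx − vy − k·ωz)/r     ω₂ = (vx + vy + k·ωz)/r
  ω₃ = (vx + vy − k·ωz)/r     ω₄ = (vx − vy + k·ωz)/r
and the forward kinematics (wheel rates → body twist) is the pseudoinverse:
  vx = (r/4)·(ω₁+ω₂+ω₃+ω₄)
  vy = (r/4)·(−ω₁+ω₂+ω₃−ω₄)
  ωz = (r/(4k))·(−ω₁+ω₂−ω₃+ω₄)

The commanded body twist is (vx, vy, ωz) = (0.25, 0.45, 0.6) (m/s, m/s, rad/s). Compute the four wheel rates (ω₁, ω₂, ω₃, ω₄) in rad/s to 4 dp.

k = lx + ly = 0.12 + 0.2 = 0.3200;  k·ωz = 0.3200·0.6 = 0.1920
ω₁ (FL) = (vx − vy − k·ωz)/r = -0.3920/0.075 = -5.2267
ω₂ (FR) = (vx + vy + k·ωz)/r = 0.8920/0.075 = 11.8933
ω₃ (RL) = (vx + vy − k·ωz)/r = 0.5080/0.075 = 6.7733
ω₄ (RR) = (vx − vy + k·ωz)/r = -0.0080/0.075 = -0.1067

(-5.2267, 11.8933, 6.7733, -0.1067)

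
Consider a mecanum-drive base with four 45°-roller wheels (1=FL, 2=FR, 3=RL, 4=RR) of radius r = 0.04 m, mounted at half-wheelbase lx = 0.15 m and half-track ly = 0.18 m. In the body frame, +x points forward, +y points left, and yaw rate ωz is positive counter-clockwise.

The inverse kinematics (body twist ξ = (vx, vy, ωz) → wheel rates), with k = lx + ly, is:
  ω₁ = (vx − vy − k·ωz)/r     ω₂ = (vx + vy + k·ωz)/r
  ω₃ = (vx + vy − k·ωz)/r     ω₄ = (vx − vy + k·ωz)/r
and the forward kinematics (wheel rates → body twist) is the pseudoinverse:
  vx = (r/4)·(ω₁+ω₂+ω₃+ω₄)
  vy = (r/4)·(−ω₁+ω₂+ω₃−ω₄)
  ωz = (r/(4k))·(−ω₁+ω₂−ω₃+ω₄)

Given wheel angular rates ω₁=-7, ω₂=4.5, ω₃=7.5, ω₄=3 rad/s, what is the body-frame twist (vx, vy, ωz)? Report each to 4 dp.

k = lx + ly = 0.15 + 0.18 = 0.3300
ω₁+ω₂+ω₃+ω₄ = 8.0000  →  vx = (0.04/4)·8.0000 = 0.0800
−ω₁+ω₂+ω₃−ω₄ = 16.0000  →  vy = (0.04/4)·16.0000 = 0.1600
−ω₁+ω₂−ω₃+ω₄ = 7.0000  →  ωz = (0.04/1.3200)·7.0000 = 0.2121

(0.0800, 0.1600, 0.2121)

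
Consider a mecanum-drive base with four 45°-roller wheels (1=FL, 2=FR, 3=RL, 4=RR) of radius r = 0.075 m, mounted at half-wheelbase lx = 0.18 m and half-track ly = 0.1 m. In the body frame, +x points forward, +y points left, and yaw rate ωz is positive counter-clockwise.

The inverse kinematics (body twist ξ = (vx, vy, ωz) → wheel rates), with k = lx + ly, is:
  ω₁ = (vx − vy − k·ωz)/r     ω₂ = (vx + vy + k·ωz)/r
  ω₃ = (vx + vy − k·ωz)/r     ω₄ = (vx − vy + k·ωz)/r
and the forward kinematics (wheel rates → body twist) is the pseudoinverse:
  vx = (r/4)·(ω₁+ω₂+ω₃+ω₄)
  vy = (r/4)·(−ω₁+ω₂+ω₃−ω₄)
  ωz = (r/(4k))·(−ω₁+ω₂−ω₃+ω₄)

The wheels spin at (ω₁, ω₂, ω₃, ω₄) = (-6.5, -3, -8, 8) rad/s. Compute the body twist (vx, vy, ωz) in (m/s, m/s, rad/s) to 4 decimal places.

(-0.1781, -0.2344, 1.3058)

k = lx + ly = 0.18 + 0.1 = 0.2800
ω₁+ω₂+ω₃+ω₄ = -9.5000  →  vx = (0.075/4)·-9.5000 = -0.1781
−ω₁+ω₂+ω₃−ω₄ = -12.5000  →  vy = (0.075/4)·-12.5000 = -0.2344
−ω₁+ω₂−ω₃+ω₄ = 19.5000  →  ωz = (0.075/1.1200)·19.5000 = 1.3058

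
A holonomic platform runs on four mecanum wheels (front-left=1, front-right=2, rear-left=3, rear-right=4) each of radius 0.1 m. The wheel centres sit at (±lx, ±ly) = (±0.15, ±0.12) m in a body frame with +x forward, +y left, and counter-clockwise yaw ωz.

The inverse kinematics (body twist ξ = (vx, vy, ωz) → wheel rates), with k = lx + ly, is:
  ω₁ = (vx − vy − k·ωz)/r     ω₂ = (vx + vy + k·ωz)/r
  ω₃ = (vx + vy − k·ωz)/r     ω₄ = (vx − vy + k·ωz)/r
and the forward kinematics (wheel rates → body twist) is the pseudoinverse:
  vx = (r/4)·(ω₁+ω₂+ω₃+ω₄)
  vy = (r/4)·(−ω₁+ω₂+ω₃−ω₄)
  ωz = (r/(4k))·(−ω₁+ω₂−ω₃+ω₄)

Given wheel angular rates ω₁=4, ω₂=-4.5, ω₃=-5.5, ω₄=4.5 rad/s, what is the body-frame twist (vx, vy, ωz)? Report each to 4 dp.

(-0.0375, -0.4625, 0.1389)

k = lx + ly = 0.15 + 0.12 = 0.2700
ω₁+ω₂+ω₃+ω₄ = -1.5000  →  vx = (0.1/4)·-1.5000 = -0.0375
−ω₁+ω₂+ω₃−ω₄ = -18.5000  →  vy = (0.1/4)·-18.5000 = -0.4625
−ω₁+ω₂−ω₃+ω₄ = 1.5000  →  ωz = (0.1/1.0800)·1.5000 = 0.1389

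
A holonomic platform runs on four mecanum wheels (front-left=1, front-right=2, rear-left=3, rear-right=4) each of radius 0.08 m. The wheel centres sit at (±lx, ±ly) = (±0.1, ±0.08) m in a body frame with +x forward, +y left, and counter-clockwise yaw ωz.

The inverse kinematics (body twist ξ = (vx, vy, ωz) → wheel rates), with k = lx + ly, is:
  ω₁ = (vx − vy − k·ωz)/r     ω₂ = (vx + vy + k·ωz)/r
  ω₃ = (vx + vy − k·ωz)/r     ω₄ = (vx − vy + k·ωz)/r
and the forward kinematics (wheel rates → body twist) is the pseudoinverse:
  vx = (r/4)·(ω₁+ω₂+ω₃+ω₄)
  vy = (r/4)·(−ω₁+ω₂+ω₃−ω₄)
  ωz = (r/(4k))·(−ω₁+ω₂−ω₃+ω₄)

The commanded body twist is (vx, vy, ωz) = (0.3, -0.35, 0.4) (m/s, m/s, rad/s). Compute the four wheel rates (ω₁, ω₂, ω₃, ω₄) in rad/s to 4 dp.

(7.2250, 0.2750, -1.5250, 9.0250)

k = lx + ly = 0.1 + 0.08 = 0.1800;  k·ωz = 0.1800·0.4 = 0.0720
ω₁ (FL) = (vx − vy − k·ωz)/r = 0.5780/0.08 = 7.2250
ω₂ (FR) = (vx + vy + k·ωz)/r = 0.0220/0.08 = 0.2750
ω₃ (RL) = (vx + vy − k·ωz)/r = -0.1220/0.08 = -1.5250
ω₄ (RR) = (vx − vy + k·ωz)/r = 0.7220/0.08 = 9.0250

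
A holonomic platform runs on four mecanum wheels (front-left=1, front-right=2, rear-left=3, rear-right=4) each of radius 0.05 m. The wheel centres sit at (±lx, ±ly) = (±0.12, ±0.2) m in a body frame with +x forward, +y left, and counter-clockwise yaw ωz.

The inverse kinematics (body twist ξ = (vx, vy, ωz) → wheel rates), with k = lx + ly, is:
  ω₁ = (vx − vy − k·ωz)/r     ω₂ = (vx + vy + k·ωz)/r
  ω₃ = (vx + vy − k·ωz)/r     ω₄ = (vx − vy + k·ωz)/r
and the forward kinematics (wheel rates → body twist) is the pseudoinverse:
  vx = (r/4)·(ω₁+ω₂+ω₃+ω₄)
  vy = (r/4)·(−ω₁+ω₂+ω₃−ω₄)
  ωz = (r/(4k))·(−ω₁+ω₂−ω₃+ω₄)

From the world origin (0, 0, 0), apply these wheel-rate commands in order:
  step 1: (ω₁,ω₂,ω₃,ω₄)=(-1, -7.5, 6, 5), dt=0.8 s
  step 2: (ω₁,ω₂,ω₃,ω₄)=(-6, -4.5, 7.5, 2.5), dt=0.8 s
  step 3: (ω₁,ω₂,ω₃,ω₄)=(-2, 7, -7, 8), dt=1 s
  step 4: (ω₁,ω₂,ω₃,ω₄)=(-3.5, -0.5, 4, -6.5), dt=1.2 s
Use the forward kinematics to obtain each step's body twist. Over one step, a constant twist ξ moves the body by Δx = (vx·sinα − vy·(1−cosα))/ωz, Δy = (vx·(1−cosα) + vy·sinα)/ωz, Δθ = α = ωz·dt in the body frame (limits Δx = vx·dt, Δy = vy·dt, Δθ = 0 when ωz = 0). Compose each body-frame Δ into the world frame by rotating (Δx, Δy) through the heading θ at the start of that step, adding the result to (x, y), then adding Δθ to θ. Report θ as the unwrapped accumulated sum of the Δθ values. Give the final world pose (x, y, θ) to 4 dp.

step 1: ξ=(vx,vy,ωz)=(0.0313, -0.0687, -0.2930), dt=0.8 → body Δ=(0.0184, -0.0574, -0.2344) → world pose (0.0184, -0.0574, -0.2344)
step 2: ξ=(vx,vy,ωz)=(-0.0063, 0.0813, -0.1367), dt=0.8 → body Δ=(-0.0014, 0.0651, -0.1094) → world pose (0.0321, 0.0063, -0.3438)
step 3: ξ=(vx,vy,ωz)=(0.0750, -0.0750, 0.9375), dt=1.0 → body Δ=(0.0971, -0.0318, 0.9375) → world pose (0.1128, -0.0564, 0.5938)
step 4: ξ=(vx,vy,ωz)=(-0.0813, 0.1688, -0.2930), dt=1.2 → body Δ=(-0.0603, 0.2153, -0.3516) → world pose (-0.0576, 0.0883, 0.2422)

(-0.0576, 0.0883, 0.2422)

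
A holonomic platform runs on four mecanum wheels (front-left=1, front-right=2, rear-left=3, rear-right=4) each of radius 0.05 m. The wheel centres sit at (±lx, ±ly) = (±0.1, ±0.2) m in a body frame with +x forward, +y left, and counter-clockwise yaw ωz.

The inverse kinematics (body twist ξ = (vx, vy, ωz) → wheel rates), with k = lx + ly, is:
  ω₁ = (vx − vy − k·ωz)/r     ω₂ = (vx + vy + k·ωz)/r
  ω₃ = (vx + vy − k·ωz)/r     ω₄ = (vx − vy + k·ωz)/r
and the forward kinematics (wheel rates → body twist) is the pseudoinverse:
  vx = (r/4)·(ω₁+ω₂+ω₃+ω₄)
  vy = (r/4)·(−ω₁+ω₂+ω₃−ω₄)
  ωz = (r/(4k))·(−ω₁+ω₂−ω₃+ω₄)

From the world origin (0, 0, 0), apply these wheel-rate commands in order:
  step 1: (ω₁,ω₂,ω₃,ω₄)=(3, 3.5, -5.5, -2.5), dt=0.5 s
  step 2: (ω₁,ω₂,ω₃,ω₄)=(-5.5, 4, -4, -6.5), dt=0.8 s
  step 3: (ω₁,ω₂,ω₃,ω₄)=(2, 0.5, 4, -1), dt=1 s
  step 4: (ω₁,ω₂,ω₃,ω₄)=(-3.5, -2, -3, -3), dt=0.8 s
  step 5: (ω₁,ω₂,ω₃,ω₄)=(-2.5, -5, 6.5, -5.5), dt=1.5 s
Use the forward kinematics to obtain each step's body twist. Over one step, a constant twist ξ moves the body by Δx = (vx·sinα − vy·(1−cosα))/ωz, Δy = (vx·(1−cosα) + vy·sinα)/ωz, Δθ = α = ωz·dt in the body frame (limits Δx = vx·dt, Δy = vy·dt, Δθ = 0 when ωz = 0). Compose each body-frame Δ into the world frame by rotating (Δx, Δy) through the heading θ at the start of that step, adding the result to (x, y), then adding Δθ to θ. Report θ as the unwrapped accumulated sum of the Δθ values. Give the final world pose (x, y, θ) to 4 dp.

(-0.2525, 0.3446, -0.8208)

step 1: ξ=(vx,vy,ωz)=(-0.0187, -0.0313, 0.1458), dt=0.5 → body Δ=(-0.0088, -0.0160, 0.0729) → world pose (-0.0088, -0.0160, 0.0729)
step 2: ξ=(vx,vy,ωz)=(-0.1500, 0.1500, 0.2917), dt=0.8 → body Δ=(-0.1329, 0.1050, 0.2333) → world pose (-0.1489, 0.0791, 0.3062)
step 3: ξ=(vx,vy,ωz)=(0.0688, 0.0438, -0.2708), dt=1.0 → body Δ=(0.0738, 0.0340, -0.2708) → world pose (-0.0888, 0.1337, 0.0354)
step 4: ξ=(vx,vy,ωz)=(-0.1438, 0.0188, 0.0625), dt=0.8 → body Δ=(-0.1153, 0.0121, 0.0500) → world pose (-0.2045, 0.1417, 0.0854)
step 5: ξ=(vx,vy,ωz)=(-0.0813, 0.1188, -0.6042), dt=1.5 → body Δ=(-0.0305, 0.2063, -0.9062) → world pose (-0.2525, 0.3446, -0.8208)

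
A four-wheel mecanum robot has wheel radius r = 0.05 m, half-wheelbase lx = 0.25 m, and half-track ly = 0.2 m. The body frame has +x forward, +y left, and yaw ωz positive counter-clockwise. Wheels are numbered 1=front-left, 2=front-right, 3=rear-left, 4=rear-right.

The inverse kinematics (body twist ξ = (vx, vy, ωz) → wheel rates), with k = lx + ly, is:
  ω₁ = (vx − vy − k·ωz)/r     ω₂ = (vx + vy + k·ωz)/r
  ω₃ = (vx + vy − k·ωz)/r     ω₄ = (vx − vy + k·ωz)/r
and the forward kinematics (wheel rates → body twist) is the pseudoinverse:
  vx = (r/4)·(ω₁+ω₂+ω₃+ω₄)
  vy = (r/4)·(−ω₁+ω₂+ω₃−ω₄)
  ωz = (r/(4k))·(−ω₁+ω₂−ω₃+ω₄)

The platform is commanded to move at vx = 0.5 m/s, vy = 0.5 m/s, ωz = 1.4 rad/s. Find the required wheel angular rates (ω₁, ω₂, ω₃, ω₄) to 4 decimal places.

(-12.6000, 32.6000, 7.4000, 12.6000)

k = lx + ly = 0.25 + 0.2 = 0.4500;  k·ωz = 0.4500·1.4 = 0.6300
ω₁ (FL) = (vx − vy − k·ωz)/r = -0.6300/0.05 = -12.6000
ω₂ (FR) = (vx + vy + k·ωz)/r = 1.6300/0.05 = 32.6000
ω₃ (RL) = (vx + vy − k·ωz)/r = 0.3700/0.05 = 7.4000
ω₄ (RR) = (vx − vy + k·ωz)/r = 0.6300/0.05 = 12.6000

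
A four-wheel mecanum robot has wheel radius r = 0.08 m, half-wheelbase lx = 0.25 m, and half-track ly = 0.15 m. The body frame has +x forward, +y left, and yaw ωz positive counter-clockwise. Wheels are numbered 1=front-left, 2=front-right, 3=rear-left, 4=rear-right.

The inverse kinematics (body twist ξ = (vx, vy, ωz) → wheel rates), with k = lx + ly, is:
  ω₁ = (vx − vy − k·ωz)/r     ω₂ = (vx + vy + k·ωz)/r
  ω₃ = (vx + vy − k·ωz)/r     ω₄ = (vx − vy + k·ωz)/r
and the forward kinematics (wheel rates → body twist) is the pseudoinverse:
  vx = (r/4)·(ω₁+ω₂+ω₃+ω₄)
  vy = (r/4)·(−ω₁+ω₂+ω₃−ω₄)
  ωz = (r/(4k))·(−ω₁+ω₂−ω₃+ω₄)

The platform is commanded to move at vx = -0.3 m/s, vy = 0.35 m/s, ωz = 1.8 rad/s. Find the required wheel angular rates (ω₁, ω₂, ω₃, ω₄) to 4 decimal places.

(-17.1250, 9.6250, -8.3750, 0.8750)

k = lx + ly = 0.25 + 0.15 = 0.4000;  k·ωz = 0.4000·1.8 = 0.7200
ω₁ (FL) = (vx − vy − k·ωz)/r = -1.3700/0.08 = -17.1250
ω₂ (FR) = (vx + vy + k·ωz)/r = 0.7700/0.08 = 9.6250
ω₃ (RL) = (vx + vy − k·ωz)/r = -0.6700/0.08 = -8.3750
ω₄ (RR) = (vx − vy + k·ωz)/r = 0.0700/0.08 = 0.8750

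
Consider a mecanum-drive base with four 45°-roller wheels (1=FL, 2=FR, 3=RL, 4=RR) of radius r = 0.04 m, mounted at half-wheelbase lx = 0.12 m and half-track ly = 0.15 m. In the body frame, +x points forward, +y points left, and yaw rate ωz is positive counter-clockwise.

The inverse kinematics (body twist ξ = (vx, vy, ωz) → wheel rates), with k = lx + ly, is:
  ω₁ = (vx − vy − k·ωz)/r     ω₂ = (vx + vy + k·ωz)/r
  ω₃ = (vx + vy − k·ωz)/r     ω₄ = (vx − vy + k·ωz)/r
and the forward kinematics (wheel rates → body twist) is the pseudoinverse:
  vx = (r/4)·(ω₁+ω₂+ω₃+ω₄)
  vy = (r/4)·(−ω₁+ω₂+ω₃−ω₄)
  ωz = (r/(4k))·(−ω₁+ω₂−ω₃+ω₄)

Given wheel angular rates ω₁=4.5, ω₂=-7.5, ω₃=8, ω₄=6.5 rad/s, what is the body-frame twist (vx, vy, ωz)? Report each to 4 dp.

(0.1150, -0.1050, -0.5000)

k = lx + ly = 0.12 + 0.15 = 0.2700
ω₁+ω₂+ω₃+ω₄ = 11.5000  →  vx = (0.04/4)·11.5000 = 0.1150
−ω₁+ω₂+ω₃−ω₄ = -10.5000  →  vy = (0.04/4)·-10.5000 = -0.1050
−ω₁+ω₂−ω₃+ω₄ = -13.5000  →  ωz = (0.04/1.0800)·-13.5000 = -0.5000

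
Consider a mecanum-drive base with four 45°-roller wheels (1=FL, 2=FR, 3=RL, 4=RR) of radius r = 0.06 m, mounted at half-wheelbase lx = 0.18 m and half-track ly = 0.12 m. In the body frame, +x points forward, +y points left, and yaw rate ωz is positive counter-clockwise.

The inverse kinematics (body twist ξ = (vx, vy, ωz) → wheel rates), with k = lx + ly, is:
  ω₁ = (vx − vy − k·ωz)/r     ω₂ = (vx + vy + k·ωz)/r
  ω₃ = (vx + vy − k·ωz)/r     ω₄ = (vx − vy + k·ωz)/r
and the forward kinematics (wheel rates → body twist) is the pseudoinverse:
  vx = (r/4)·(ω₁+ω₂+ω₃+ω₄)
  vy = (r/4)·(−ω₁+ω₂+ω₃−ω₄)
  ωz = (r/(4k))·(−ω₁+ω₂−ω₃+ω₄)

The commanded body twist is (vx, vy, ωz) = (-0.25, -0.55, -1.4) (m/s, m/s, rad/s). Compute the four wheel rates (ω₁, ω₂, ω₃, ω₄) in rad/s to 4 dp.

k = lx + ly = 0.18 + 0.12 = 0.3000;  k·ωz = 0.3000·-1.4 = -0.4200
ω₁ (FL) = (vx − vy − k·ωz)/r = 0.7200/0.06 = 12.0000
ω₂ (FR) = (vx + vy + k·ωz)/r = -1.2200/0.06 = -20.3333
ω₃ (RL) = (vx + vy − k·ωz)/r = -0.3800/0.06 = -6.3333
ω₄ (RR) = (vx − vy + k·ωz)/r = -0.1200/0.06 = -2.0000

(12.0000, -20.3333, -6.3333, -2.0000)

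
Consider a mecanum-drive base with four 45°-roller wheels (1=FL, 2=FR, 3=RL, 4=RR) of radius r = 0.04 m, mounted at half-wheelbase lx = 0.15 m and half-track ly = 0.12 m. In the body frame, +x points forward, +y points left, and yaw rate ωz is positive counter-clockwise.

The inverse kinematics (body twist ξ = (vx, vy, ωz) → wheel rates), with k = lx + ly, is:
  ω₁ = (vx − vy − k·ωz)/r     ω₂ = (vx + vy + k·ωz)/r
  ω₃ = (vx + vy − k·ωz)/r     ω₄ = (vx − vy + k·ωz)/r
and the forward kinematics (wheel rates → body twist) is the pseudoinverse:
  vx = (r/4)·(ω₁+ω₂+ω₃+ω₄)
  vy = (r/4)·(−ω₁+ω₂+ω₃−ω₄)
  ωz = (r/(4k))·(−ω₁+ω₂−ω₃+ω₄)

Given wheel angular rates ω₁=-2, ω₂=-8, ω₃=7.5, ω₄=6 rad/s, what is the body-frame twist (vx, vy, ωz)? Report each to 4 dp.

k = lx + ly = 0.15 + 0.12 = 0.2700
ω₁+ω₂+ω₃+ω₄ = 3.5000  →  vx = (0.04/4)·3.5000 = 0.0350
−ω₁+ω₂+ω₃−ω₄ = -4.5000  →  vy = (0.04/4)·-4.5000 = -0.0450
−ω₁+ω₂−ω₃+ω₄ = -7.5000  →  ωz = (0.04/1.0800)·-7.5000 = -0.2778

(0.0350, -0.0450, -0.2778)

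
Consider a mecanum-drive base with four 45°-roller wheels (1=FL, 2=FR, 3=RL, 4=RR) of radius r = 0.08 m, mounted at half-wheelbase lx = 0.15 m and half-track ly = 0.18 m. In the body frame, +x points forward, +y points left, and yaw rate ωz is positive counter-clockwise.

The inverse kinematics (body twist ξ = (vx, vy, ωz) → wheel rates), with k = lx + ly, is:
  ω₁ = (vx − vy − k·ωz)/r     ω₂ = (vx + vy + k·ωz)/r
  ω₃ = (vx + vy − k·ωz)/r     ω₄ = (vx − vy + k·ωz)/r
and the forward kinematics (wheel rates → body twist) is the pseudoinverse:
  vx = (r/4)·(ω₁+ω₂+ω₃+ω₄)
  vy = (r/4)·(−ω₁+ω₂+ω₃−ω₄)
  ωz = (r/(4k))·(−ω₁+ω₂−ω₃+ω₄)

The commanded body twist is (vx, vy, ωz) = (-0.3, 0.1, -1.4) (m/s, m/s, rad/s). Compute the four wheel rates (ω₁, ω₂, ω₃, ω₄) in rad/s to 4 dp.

(0.7750, -8.2750, 3.2750, -10.7750)

k = lx + ly = 0.15 + 0.18 = 0.3300;  k·ωz = 0.3300·-1.4 = -0.4620
ω₁ (FL) = (vx − vy − k·ωz)/r = 0.0620/0.08 = 0.7750
ω₂ (FR) = (vx + vy + k·ωz)/r = -0.6620/0.08 = -8.2750
ω₃ (RL) = (vx + vy − k·ωz)/r = 0.2620/0.08 = 3.2750
ω₄ (RR) = (vx − vy + k·ωz)/r = -0.8620/0.08 = -10.7750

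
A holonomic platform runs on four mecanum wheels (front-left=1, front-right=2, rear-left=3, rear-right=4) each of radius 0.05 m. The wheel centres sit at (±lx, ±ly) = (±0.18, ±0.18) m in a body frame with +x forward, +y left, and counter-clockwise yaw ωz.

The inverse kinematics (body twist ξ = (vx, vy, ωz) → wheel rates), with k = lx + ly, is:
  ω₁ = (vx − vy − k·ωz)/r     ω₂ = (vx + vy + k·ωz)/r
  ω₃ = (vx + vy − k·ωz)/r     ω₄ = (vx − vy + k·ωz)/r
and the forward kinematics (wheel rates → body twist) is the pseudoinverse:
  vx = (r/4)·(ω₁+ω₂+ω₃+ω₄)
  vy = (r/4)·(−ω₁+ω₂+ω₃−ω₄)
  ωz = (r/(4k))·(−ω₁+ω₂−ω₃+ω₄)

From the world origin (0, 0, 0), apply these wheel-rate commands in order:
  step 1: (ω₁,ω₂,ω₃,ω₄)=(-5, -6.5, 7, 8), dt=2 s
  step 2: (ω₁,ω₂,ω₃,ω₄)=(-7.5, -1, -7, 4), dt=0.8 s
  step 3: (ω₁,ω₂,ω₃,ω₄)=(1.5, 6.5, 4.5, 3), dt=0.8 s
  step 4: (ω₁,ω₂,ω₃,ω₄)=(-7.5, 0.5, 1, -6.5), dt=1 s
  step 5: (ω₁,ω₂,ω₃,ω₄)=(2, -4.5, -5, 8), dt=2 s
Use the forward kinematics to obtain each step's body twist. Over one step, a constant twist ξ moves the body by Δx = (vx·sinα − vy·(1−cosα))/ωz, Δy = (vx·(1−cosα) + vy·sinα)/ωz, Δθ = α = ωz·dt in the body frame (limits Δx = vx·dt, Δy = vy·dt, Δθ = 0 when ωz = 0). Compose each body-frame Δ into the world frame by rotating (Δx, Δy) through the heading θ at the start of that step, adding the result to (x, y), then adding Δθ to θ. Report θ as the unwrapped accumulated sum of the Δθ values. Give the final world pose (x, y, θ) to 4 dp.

step 1: ξ=(vx,vy,ωz)=(0.0438, -0.0312, -0.0174), dt=2.0 → body Δ=(0.0864, -0.0640, -0.0347) → world pose (0.0864, -0.0640, -0.0347)
step 2: ξ=(vx,vy,ωz)=(-0.1438, -0.0563, 0.6076), dt=0.8 → body Δ=(-0.0998, -0.0707, 0.4861) → world pose (-0.0158, -0.1312, 0.4514)
step 3: ξ=(vx,vy,ωz)=(0.1938, 0.0812, 0.1215), dt=0.8 → body Δ=(0.1516, 0.0724, 0.0972) → world pose (0.0890, 0.0001, 0.5486)
step 4: ξ=(vx,vy,ωz)=(-0.1562, 0.1938, 0.0174), dt=1.0 → body Δ=(-0.1579, 0.1924, 0.0174) → world pose (-0.1461, 0.0819, 0.5660)
step 5: ξ=(vx,vy,ωz)=(0.0063, -0.2438, 0.2257), dt=2.0 → body Δ=(0.1203, -0.4683, 0.4514) → world pose (0.2066, -0.2489, 1.0174)

(0.2066, -0.2489, 1.0174)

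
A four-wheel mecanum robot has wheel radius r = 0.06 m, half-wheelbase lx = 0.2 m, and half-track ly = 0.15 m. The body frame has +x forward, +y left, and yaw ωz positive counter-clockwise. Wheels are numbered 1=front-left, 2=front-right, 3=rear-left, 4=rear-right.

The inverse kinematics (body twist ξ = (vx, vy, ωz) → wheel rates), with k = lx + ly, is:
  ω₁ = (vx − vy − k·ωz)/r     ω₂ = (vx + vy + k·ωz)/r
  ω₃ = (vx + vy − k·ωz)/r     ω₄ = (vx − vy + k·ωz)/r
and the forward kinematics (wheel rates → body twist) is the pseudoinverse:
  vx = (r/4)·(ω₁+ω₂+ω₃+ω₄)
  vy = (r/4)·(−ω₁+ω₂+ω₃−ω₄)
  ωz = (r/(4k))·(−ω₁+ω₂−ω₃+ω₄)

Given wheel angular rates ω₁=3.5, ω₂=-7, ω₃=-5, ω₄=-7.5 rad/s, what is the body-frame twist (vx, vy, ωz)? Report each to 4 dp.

k = lx + ly = 0.2 + 0.15 = 0.3500
ω₁+ω₂+ω₃+ω₄ = -16.0000  →  vx = (0.06/4)·-16.0000 = -0.2400
−ω₁+ω₂+ω₃−ω₄ = -8.0000  →  vy = (0.06/4)·-8.0000 = -0.1200
−ω₁+ω₂−ω₃+ω₄ = -13.0000  →  ωz = (0.06/1.4000)·-13.0000 = -0.5571

(-0.2400, -0.1200, -0.5571)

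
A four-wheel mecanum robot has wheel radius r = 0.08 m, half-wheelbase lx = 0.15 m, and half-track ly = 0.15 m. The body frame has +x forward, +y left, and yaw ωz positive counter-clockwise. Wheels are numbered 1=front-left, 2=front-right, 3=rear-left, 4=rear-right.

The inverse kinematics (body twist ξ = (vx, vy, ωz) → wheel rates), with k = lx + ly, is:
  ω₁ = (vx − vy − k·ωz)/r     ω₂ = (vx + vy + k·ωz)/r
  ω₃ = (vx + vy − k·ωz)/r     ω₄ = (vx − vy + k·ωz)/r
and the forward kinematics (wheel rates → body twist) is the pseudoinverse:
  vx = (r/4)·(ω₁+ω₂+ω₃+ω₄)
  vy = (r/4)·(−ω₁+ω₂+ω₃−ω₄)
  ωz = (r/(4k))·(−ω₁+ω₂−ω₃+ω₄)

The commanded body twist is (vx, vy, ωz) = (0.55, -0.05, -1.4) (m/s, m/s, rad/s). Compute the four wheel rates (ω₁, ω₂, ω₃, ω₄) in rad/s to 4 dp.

(12.7500, 1.0000, 11.5000, 2.2500)

k = lx + ly = 0.15 + 0.15 = 0.3000;  k·ωz = 0.3000·-1.4 = -0.4200
ω₁ (FL) = (vx − vy − k·ωz)/r = 1.0200/0.08 = 12.7500
ω₂ (FR) = (vx + vy + k·ωz)/r = 0.0800/0.08 = 1.0000
ω₃ (RL) = (vx + vy − k·ωz)/r = 0.9200/0.08 = 11.5000
ω₄ (RR) = (vx − vy + k·ωz)/r = 0.1800/0.08 = 2.2500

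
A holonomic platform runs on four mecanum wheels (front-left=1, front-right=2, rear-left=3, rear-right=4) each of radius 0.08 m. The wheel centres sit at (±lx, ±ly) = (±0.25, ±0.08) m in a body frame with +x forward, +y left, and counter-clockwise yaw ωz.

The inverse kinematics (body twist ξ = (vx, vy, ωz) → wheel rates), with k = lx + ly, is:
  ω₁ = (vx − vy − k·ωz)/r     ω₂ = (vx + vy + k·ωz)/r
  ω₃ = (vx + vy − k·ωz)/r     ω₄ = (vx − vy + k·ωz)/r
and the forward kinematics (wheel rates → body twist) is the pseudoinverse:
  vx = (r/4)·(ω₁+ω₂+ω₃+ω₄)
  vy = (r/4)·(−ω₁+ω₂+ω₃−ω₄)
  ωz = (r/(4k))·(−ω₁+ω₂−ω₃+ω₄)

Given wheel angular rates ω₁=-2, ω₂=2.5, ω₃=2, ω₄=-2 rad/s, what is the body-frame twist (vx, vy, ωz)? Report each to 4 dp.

(0.0100, 0.1700, 0.0303)

k = lx + ly = 0.25 + 0.08 = 0.3300
ω₁+ω₂+ω₃+ω₄ = 0.5000  →  vx = (0.08/4)·0.5000 = 0.0100
−ω₁+ω₂+ω₃−ω₄ = 8.5000  →  vy = (0.08/4)·8.5000 = 0.1700
−ω₁+ω₂−ω₃+ω₄ = 0.5000  →  ωz = (0.08/1.3200)·0.5000 = 0.0303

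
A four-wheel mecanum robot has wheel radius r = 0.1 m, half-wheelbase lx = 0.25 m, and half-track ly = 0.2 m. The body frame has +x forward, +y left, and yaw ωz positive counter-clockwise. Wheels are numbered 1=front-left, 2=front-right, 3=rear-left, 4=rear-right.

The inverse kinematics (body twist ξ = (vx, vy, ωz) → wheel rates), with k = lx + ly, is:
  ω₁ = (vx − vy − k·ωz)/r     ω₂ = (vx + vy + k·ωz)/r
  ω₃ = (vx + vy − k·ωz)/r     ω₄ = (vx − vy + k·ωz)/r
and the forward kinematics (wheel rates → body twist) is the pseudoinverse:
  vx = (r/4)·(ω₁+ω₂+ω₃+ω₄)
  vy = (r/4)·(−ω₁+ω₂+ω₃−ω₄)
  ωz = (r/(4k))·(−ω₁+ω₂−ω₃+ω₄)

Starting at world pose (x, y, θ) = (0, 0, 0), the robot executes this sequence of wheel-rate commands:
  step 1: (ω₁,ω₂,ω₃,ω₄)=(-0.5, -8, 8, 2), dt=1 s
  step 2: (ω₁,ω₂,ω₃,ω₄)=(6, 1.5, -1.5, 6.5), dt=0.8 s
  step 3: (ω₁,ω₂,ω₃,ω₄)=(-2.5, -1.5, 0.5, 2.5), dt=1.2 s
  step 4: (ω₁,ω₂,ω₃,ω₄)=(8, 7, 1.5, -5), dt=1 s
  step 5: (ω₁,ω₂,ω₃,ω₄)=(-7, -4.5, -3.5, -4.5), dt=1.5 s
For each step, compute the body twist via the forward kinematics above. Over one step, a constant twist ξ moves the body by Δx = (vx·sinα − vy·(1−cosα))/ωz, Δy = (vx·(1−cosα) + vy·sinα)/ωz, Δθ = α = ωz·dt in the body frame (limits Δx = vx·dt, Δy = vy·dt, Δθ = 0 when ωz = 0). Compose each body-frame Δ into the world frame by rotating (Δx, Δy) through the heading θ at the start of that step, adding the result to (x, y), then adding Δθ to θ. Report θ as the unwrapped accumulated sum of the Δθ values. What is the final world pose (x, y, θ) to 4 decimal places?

(-0.1136, 0.1335, -0.6861)

step 1: ξ=(vx,vy,ωz)=(0.0375, -0.0375, -0.7500), dt=1.0 → body Δ=(0.0207, -0.0475, -0.7500) → world pose (0.0207, -0.0475, -0.7500)
step 2: ξ=(vx,vy,ωz)=(0.3125, -0.3125, 0.1944), dt=0.8 → body Δ=(0.2684, -0.2296, 0.1556) → world pose (0.0606, -0.3984, -0.5944)
step 3: ξ=(vx,vy,ωz)=(-0.0250, -0.0250, 0.1667), dt=1.2 → body Δ=(-0.0268, -0.0328, 0.2000) → world pose (0.0200, -0.4106, -0.3944)
step 4: ξ=(vx,vy,ωz)=(0.2875, 0.1375, -0.4167), dt=1.0 → body Δ=(0.3075, 0.0745, -0.4167) → world pose (0.3325, -0.4600, -0.8111)
step 5: ξ=(vx,vy,ωz)=(-0.4875, 0.0875, 0.0833), dt=1.5 → body Δ=(-0.7375, 0.0853, 0.1250) → world pose (-0.1136, 0.1335, -0.6861)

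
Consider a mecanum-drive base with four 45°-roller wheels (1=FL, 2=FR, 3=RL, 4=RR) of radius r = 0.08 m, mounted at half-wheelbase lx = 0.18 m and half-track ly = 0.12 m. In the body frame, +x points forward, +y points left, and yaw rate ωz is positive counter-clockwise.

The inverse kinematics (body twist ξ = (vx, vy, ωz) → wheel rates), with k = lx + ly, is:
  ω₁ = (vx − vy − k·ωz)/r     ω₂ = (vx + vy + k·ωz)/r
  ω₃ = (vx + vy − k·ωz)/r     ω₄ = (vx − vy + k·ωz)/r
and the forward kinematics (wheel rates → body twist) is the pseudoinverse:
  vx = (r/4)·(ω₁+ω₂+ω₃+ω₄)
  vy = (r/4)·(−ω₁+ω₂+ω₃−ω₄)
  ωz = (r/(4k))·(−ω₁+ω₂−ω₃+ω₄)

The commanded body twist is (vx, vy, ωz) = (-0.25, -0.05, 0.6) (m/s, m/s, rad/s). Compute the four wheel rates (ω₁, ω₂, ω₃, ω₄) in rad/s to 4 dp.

k = lx + ly = 0.18 + 0.12 = 0.3000;  k·ωz = 0.3000·0.6 = 0.1800
ω₁ (FL) = (vx − vy − k·ωz)/r = -0.3800/0.08 = -4.7500
ω₂ (FR) = (vx + vy + k·ωz)/r = -0.1200/0.08 = -1.5000
ω₃ (RL) = (vx + vy − k·ωz)/r = -0.4800/0.08 = -6.0000
ω₄ (RR) = (vx − vy + k·ωz)/r = -0.0200/0.08 = -0.2500

(-4.7500, -1.5000, -6.0000, -0.2500)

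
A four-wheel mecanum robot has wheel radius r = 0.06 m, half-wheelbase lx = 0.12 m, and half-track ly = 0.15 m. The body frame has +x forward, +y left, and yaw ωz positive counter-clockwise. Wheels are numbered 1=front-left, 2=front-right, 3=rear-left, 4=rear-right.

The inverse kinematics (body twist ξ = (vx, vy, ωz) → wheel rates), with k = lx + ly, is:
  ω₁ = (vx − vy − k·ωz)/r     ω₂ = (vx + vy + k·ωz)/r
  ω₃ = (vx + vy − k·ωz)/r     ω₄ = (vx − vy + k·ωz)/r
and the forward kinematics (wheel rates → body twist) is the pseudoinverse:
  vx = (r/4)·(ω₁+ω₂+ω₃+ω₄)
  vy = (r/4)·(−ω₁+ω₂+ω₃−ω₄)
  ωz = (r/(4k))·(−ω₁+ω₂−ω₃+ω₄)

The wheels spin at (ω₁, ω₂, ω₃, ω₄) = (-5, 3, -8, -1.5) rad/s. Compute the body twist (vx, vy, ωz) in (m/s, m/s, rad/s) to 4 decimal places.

(-0.1725, 0.0225, 0.8056)

k = lx + ly = 0.12 + 0.15 = 0.2700
ω₁+ω₂+ω₃+ω₄ = -11.5000  →  vx = (0.06/4)·-11.5000 = -0.1725
−ω₁+ω₂+ω₃−ω₄ = 1.5000  →  vy = (0.06/4)·1.5000 = 0.0225
−ω₁+ω₂−ω₃+ω₄ = 14.5000  →  ωz = (0.06/1.0800)·14.5000 = 0.8056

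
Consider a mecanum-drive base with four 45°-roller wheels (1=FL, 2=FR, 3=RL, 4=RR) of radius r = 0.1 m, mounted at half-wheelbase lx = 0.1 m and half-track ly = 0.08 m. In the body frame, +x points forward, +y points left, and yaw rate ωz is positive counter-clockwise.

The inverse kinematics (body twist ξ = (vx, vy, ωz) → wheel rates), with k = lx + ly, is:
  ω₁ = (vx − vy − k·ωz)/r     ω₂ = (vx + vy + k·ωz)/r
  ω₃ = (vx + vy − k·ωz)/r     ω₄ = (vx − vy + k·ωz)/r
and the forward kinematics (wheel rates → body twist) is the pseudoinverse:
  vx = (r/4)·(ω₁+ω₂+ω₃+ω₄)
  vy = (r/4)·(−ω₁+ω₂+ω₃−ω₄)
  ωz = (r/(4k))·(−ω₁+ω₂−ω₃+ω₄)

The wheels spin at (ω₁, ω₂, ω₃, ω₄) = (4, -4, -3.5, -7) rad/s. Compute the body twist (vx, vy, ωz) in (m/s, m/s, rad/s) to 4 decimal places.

(-0.2625, -0.1125, -1.5972)

k = lx + ly = 0.1 + 0.08 = 0.1800
ω₁+ω₂+ω₃+ω₄ = -10.5000  →  vx = (0.1/4)·-10.5000 = -0.2625
−ω₁+ω₂+ω₃−ω₄ = -4.5000  →  vy = (0.1/4)·-4.5000 = -0.1125
−ω₁+ω₂−ω₃+ω₄ = -11.5000  →  ωz = (0.1/0.7200)·-11.5000 = -1.5972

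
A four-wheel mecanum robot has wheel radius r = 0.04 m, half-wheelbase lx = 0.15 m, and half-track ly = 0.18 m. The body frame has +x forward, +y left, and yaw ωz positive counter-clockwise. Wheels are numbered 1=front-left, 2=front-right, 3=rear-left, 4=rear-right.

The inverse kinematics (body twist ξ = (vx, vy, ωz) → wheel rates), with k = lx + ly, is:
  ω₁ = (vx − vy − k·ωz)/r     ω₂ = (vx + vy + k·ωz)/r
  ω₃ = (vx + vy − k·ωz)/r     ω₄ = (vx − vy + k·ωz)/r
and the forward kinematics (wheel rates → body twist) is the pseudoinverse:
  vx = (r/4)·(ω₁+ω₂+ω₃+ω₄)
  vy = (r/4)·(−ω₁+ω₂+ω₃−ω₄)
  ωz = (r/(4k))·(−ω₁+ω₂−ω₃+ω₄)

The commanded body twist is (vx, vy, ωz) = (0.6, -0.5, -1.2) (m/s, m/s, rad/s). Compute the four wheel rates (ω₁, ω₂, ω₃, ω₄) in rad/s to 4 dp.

(37.4000, -7.4000, 12.4000, 17.6000)

k = lx + ly = 0.15 + 0.18 = 0.3300;  k·ωz = 0.3300·-1.2 = -0.3960
ω₁ (FL) = (vx − vy − k·ωz)/r = 1.4960/0.04 = 37.4000
ω₂ (FR) = (vx + vy + k·ωz)/r = -0.2960/0.04 = -7.4000
ω₃ (RL) = (vx + vy − k·ωz)/r = 0.4960/0.04 = 12.4000
ω₄ (RR) = (vx − vy + k·ωz)/r = 0.7040/0.04 = 17.6000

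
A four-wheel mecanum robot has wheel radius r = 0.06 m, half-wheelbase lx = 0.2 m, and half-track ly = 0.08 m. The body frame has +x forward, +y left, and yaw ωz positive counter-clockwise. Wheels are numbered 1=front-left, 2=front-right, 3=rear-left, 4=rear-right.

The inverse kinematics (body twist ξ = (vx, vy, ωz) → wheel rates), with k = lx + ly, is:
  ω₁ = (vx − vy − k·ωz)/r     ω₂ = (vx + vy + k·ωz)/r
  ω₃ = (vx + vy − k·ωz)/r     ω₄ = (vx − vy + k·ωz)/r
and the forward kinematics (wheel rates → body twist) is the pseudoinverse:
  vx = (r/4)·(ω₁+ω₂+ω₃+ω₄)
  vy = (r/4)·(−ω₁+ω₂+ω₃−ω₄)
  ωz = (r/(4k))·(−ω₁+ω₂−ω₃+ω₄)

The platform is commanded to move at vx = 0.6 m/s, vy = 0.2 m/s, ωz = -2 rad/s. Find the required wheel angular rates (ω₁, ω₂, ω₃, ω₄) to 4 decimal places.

k = lx + ly = 0.2 + 0.08 = 0.2800;  k·ωz = 0.2800·-2 = -0.5600
ω₁ (FL) = (vx − vy − k·ωz)/r = 0.9600/0.06 = 16.0000
ω₂ (FR) = (vx + vy + k·ωz)/r = 0.2400/0.06 = 4.0000
ω₃ (RL) = (vx + vy − k·ωz)/r = 1.3600/0.06 = 22.6667
ω₄ (RR) = (vx − vy + k·ωz)/r = -0.1600/0.06 = -2.6667

(16.0000, 4.0000, 22.6667, -2.6667)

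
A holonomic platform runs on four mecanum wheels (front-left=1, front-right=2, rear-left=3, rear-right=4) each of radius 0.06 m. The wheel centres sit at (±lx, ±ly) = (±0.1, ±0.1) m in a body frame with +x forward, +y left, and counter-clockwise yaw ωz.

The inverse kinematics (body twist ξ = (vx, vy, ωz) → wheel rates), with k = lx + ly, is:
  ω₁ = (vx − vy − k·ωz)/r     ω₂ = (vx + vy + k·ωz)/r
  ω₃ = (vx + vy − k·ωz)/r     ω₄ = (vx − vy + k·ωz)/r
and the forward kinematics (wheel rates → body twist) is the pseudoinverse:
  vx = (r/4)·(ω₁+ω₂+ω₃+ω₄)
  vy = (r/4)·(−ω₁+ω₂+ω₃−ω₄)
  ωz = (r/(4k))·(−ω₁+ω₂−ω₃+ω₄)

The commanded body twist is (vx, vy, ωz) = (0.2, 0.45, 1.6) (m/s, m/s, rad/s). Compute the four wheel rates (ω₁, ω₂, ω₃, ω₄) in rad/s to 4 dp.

(-9.5000, 16.1667, 5.5000, 1.1667)

k = lx + ly = 0.1 + 0.1 = 0.2000;  k·ωz = 0.2000·1.6 = 0.3200
ω₁ (FL) = (vx − vy − k·ωz)/r = -0.5700/0.06 = -9.5000
ω₂ (FR) = (vx + vy + k·ωz)/r = 0.9700/0.06 = 16.1667
ω₃ (RL) = (vx + vy − k·ωz)/r = 0.3300/0.06 = 5.5000
ω₄ (RR) = (vx − vy + k·ωz)/r = 0.0700/0.06 = 1.1667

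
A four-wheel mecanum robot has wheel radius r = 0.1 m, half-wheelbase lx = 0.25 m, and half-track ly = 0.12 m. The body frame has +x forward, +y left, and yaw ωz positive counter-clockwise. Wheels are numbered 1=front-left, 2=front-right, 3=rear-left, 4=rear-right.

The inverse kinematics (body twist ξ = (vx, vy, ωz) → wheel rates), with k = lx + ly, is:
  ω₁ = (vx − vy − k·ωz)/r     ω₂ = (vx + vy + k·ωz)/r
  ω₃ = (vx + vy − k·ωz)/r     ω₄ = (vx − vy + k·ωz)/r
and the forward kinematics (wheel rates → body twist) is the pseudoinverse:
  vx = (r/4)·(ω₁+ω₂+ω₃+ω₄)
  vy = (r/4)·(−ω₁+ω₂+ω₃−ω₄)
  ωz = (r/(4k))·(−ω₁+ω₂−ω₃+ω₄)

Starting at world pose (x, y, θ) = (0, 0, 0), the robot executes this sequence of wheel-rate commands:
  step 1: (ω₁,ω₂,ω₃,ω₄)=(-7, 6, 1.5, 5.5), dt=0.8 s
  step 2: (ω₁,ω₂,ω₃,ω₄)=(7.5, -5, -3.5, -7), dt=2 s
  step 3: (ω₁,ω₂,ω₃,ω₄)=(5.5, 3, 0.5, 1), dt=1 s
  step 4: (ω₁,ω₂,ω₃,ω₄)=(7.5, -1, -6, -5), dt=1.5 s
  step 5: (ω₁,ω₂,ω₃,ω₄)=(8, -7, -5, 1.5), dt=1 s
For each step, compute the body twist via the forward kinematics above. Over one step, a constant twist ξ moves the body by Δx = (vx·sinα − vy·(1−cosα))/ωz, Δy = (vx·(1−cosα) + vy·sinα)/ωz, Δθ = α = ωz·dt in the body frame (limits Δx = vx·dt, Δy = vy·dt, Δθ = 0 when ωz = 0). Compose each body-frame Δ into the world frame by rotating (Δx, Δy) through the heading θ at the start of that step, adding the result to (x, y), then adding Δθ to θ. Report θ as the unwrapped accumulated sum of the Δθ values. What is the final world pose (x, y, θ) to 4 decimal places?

step 1: ξ=(vx,vy,ωz)=(0.1500, 0.2250, 1.1486), dt=0.8 → body Δ=(0.0268, 0.2071, 0.9189) → world pose (0.0268, 0.2071, 0.9189)
step 2: ξ=(vx,vy,ωz)=(-0.2000, -0.2250, -1.0811), dt=2.0 → body Δ=(-0.4777, 0.1154, -2.1622) → world pose (-0.3548, -0.1027, -1.2432)
step 3: ξ=(vx,vy,ωz)=(0.2500, -0.0750, -0.1351), dt=1.0 → body Δ=(0.2442, -0.0916, -0.1351) → world pose (-0.3630, -0.3634, -1.3784)
step 4: ξ=(vx,vy,ωz)=(-0.1125, -0.2375, -0.5068), dt=1.5 → body Δ=(-0.2820, -0.2618, -0.7601) → world pose (-0.6739, -0.1367, -2.1385)
step 5: ξ=(vx,vy,ωz)=(-0.0625, -0.5375, -0.5743), dt=1.0 → body Δ=(-0.2093, -0.4910, -0.5743) → world pose (-0.9753, 0.3037, -2.7128)

(-0.9753, 0.3037, -2.7128)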